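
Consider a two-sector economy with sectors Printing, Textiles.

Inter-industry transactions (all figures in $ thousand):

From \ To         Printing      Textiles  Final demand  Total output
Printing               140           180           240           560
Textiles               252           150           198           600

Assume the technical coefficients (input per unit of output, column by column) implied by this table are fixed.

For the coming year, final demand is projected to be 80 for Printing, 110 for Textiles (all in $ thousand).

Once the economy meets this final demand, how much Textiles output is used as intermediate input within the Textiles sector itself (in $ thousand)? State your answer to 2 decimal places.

Technical coefficients a_ij = z_ij / X_j:
  a_11 = 140/560 = 0.25, a_21 = 252/560 = 0.45
  a_12 = 180/600 = 0.30, a_22 = 150/600 = 0.25
I − A =
  [   0.75    -0.30]
  [  -0.45     0.75]
det(I−A) = (0.75)(0.75) − (-0.30)(-0.45) = 0.4275
adj(I−A) = [[0.75, 0.30], [0.45, 0.75]]
(I − A)⁻¹ = adj(I−A) / det(I−A) ≈
  [   1.7544     0.7018]
  [   1.0526     1.7544]
First solve x = (I − A)⁻¹ d = adj(I−A)·d / det(I−A); in particular x_2 = (0.45·80 + 0.75·110) / 0.4275 = 118.50 / 0.4275 ≈ 277.1930.
Intermediate flow from 2 to 2: z_22 = a_22 · x_2 = 0.25 × 118.50 / 0.4275 = 29.625 / 0.4275 ≈ 69.30.

z_22 = 69.30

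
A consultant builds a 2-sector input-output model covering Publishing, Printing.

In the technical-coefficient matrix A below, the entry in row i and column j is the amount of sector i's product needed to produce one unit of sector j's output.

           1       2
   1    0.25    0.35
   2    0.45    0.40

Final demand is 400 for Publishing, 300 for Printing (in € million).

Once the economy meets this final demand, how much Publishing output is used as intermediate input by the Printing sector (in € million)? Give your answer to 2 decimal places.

I − A =
  [   0.75    -0.35]
  [  -0.45     0.60]
det(I−A) = (0.75)(0.60) − (-0.35)(-0.45) = 0.2925
adj(I−A) = [[0.60, 0.35], [0.45, 0.75]]
(I − A)⁻¹ = adj(I−A) / det(I−A) ≈
  [   2.0513     1.1966]
  [   1.5385     2.5641]
First solve x = (I − A)⁻¹ d = adj(I−A)·d / det(I−A); in particular x_2 = (0.45·400 + 0.75·300) / 0.2925 = 405.00 / 0.2925 ≈ 1384.6154.
Intermediate flow from 1 to 2: z_12 = a_12 · x_2 = 0.35 × 405.00 / 0.2925 = 141.75 / 0.2925 ≈ 484.62.

z_12 = 484.62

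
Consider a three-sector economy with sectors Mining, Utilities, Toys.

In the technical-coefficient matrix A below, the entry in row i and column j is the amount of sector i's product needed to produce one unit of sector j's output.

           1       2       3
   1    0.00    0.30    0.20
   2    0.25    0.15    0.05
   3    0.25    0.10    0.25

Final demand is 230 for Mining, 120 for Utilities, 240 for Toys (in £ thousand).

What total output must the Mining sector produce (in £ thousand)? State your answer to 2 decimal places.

x_1 = 417.67

I − A =
  [   1.00    -0.30    -0.20]
  [  -0.25     0.85    -0.05]
  [  -0.25    -0.10     0.75]
Cofactors of I−A, C_ij = (−1)^(i+j)·(minor ij) (rows/columns in the sector order above):
  C_11 = (0.85)(0.75) − (-0.05)(-0.10) = 0.6325
  C_12 = −[(-0.25)(0.75) − (-0.05)(-0.25)] = 0.2000
  C_13 = (-0.25)(-0.10) − (0.85)(-0.25) = 0.2375
  C_21 = −[(-0.30)(0.75) − (-0.20)(-0.10)] = 0.2450
  C_22 = (1.00)(0.75) − (-0.20)(-0.25) = 0.7000
  C_23 = −[(1.00)(-0.10) − (-0.30)(-0.25)] = 0.1750
  C_31 = (-0.30)(-0.05) − (-0.20)(0.85) = 0.1850
  C_32 = −[(1.00)(-0.05) − (-0.20)(-0.25)] = 0.1000
  C_33 = (1.00)(0.85) − (-0.30)(-0.25) = 0.7750
det(I−A) = Σ_j (I−A)_1j·C_1j = (1.00)(0.6325) + (-0.30)(0.2000) + (-0.20)(0.2375) = 0.5250
adj(I−A) = Cᵀ =
  [ 0.6325   0.2450   0.1850]
  [ 0.2000   0.7000   0.1000]
  [ 0.2375   0.1750   0.7750]
(I − A)⁻¹ = adj(I−A) / det(I−A) ≈
  [   1.2048     0.4667     0.3524]
  [   0.3810     1.3333     0.1905]
  [   0.4524     0.3333     1.4762]
x = (I − A)⁻¹ d = adj(I−A)·d / det(I−A), with det(I−A) = 0.5250:
  x_1 = (0.6325·230 + 0.2450·120 + 0.1850·240) / 0.5250 = 219.275 / 0.5250 ≈ 417.67
  x_2 = (0.2000·230 + 0.7000·120 + 0.1000·240) / 0.5250 = 154.00 / 0.5250 ≈ 293.33
  x_3 = (0.2375·230 + 0.1750·120 + 0.7750·240) / 0.5250 = 261.625 / 0.5250 ≈ 498.33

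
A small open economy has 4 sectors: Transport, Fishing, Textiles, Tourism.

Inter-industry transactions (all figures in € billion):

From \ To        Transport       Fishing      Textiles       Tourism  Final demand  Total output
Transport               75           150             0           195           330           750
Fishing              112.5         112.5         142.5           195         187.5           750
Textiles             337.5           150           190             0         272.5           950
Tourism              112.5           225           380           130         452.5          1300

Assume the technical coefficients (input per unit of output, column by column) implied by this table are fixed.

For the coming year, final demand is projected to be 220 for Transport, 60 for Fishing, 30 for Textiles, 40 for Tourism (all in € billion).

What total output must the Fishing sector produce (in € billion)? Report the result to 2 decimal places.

Technical coefficients a_ij = z_ij / X_j:
  a_11 = 75/750 = 0.10, a_21 = 112.5/750 = 0.15, a_31 = 337.5/750 = 0.45, a_41 = 112.5/750 = 0.15
  a_12 = 150/750 = 0.20, a_22 = 112.5/750 = 0.15, a_32 = 150/750 = 0.20, a_42 = 225/750 = 0.30
  a_13 = 0/950 = 0.00, a_23 = 142.5/950 = 0.15, a_33 = 190/950 = 0.20, a_43 = 380/950 = 0.40
  a_14 = 195/1300 = 0.15, a_24 = 195/1300 = 0.15, a_34 = 0/1300 = 0.00, a_44 = 130/1300 = 0.10
I − A =
  [   0.90    -0.20     0.00    -0.15]
  [  -0.15     0.85    -0.15    -0.15]
  [  -0.45    -0.20     0.80     0.00]
  [  -0.15    -0.30    -0.40     0.90]
Compute the cofactors C_ij = (−1)^(i+j)·(3×3 minor ij) of I−A; the adjugate is their transpose:
adj(I−A) = Cᵀ =
  [ 0.537000   0.192000   0.096750   0.121500]
  [ 0.213750   0.603000   0.181125   0.136125]
  [ 0.355500   0.258750   0.590625   0.102375]
  [ 0.318750   0.348000   0.339000   0.547500]
det(I−A) = Σ_j (I−A)_1j·C_1j = (0.90)(0.537000) + (-0.20)(0.213750) + (0.00)(0.355500) + (-0.15)(0.318750) = 0.3927375
(I − A)⁻¹ = adj(I−A) / det(I−A) ≈
  [   1.3673     0.4889     0.2463     0.3094]
  [   0.5443     1.5354     0.4612     0.3466]
  [   0.9052     0.6588     1.5039     0.2607]
  [   0.8116     0.8861     0.8632     1.3941]
x = (I − A)⁻¹ d = adj(I−A)·d / det(I−A), with det(I−A) = 0.3927375:
  x_1 = (0.537000·220 + 0.192000·60 + 0.096750·30 + 0.121500·40) / 0.3927375 = 137.4225 / 0.3927375 ≈ 349.91
  x_2 = (0.213750·220 + 0.603000·60 + 0.181125·30 + 0.136125·40) / 0.3927375 = 94.08375 / 0.3927375 ≈ 239.56
  x_3 = (0.355500·220 + 0.258750·60 + 0.590625·30 + 0.102375·40) / 0.3927375 = 115.54875 / 0.3927375 ≈ 294.21
  x_4 = (0.318750·220 + 0.348000·60 + 0.339000·30 + 0.547500·40) / 0.3927375 = 123.075 / 0.3927375 ≈ 313.38

x_2 = 239.56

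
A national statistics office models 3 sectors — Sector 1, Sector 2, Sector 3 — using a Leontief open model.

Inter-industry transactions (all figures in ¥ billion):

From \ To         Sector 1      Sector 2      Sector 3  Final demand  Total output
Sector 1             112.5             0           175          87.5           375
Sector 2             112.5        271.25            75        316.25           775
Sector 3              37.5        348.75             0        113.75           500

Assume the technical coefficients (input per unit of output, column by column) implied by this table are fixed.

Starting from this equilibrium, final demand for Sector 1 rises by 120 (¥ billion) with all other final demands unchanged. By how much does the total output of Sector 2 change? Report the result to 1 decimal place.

Δx_2 = 111.9

Technical coefficients a_ij = z_ij / X_j:
  a_11 = 112.5/375 = 0.30, a_21 = 112.5/375 = 0.30, a_31 = 37.5/375 = 0.10
  a_12 = 0/775 = 0.00, a_22 = 271.25/775 = 0.35, a_32 = 348.75/775 = 0.45
  a_13 = 175/500 = 0.35, a_23 = 75/500 = 0.15, a_33 = 0/500 = 0.00
I − A =
  [   0.70     0.00    -0.35]
  [  -0.30     0.65    -0.15]
  [  -0.10    -0.45     1.00]
Cofactors of I−A, C_ij = (−1)^(i+j)·(minor ij) (rows/columns in the sector order above):
  C_11 = (0.65)(1.00) − (-0.15)(-0.45) = 0.5825
  C_12 = −[(-0.30)(1.00) − (-0.15)(-0.10)] = 0.3150
  C_13 = (-0.30)(-0.45) − (0.65)(-0.10) = 0.2000
  C_21 = −[(0.00)(1.00) − (-0.35)(-0.45)] = 0.1575
  C_22 = (0.70)(1.00) − (-0.35)(-0.10) = 0.6650
  C_23 = −[(0.70)(-0.45) − (0.00)(-0.10)] = 0.3150
  C_31 = (0.00)(-0.15) − (-0.35)(0.65) = 0.2275
  C_32 = −[(0.70)(-0.15) − (-0.35)(-0.30)] = 0.2100
  C_33 = (0.70)(0.65) − (0.00)(-0.30) = 0.4550
det(I−A) = Σ_j (I−A)_1j·C_1j = (0.70)(0.5825) + (0.00)(0.3150) + (-0.35)(0.2000) = 0.33775
adj(I−A) = Cᵀ =
  [ 0.5825   0.1575   0.2275]
  [ 0.3150   0.6650   0.2100]
  [ 0.2000   0.3150   0.4550]
(I − A)⁻¹ = adj(I−A) / det(I−A) ≈
  [   1.7246     0.4663     0.6736]
  [   0.9326     1.9689     0.6218]
  [   0.5922     0.9326     1.3472]
Δx = (I − A)⁻¹ Δd with Δd having +120 in the Sector 1 component and 0 elsewhere.
So Δx_2 = L_21 · (+120), where L_21 = adj(I−A)_21 / det(I−A) = 0.3150 / 0.33775.
Δx_2 = 0.3150 × (+120) / 0.33775 = 37.80 / 0.33775 ≈ 111.9.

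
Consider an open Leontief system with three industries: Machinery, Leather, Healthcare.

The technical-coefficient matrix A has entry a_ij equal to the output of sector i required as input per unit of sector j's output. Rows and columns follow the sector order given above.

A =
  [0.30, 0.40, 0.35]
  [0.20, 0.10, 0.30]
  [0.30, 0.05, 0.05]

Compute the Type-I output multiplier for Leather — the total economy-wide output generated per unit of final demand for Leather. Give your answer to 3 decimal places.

m_L = 2.943

I − A =
  [   0.70    -0.40    -0.35]
  [  -0.20     0.90    -0.30]
  [  -0.30    -0.05     0.95]
Cofactors of I−A, C_ij = (−1)^(i+j)·(minor ij) (rows/columns in the sector order above):
  C_11 = (0.90)(0.95) − (-0.30)(-0.05) = 0.8400
  C_12 = −[(-0.20)(0.95) − (-0.30)(-0.30)] = 0.2800
  C_13 = (-0.20)(-0.05) − (0.90)(-0.30) = 0.2800
  C_21 = −[(-0.40)(0.95) − (-0.35)(-0.05)] = 0.3975
  C_22 = (0.70)(0.95) − (-0.35)(-0.30) = 0.5600
  C_23 = −[(0.70)(-0.05) − (-0.40)(-0.30)] = 0.1550
  C_31 = (-0.40)(-0.30) − (-0.35)(0.90) = 0.4350
  C_32 = −[(0.70)(-0.30) − (-0.35)(-0.20)] = 0.2800
  C_33 = (0.70)(0.90) − (-0.40)(-0.20) = 0.5500
det(I−A) = Σ_j (I−A)_1j·C_1j = (0.70)(0.8400) + (-0.40)(0.2800) + (-0.35)(0.2800) = 0.3780
adj(I−A) = Cᵀ =
  [ 0.8400   0.3975   0.4350]
  [ 0.2800   0.5600   0.2800]
  [ 0.2800   0.1550   0.5500]
(I − A)⁻¹ = adj(I−A) / det(I−A) ≈
  [   2.2222     1.0516     1.1508]
  [   0.7407     1.4815     0.7407]
  [   0.7407     0.4101     1.4550]
The output multiplier for sector j is the column-j sum of the Leontief inverse (I − A)⁻¹ = adj(I−A) / det(I−A).
Column L of adj(I−A): (0.3975, 0.5600, 0.1550); det(I−A) = 0.3780.
m_L = (0.3975 + 0.5600 + 0.1550) / 0.3780 = 1.1125 / 0.3780 ≈ 2.943.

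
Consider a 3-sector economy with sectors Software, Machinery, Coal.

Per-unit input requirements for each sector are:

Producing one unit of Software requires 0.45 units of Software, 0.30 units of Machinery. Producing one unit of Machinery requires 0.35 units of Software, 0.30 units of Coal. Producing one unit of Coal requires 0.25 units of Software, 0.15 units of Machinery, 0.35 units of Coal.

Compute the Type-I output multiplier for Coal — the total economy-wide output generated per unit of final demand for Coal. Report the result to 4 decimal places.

I − A =
  [   0.55    -0.35    -0.25]
  [  -0.30     1.00    -0.15]
  [   0.00    -0.30     0.65]
Cofactors of I−A, C_ij = (−1)^(i+j)·(minor ij) (rows/columns in the sector order above):
  C_11 = (1.00)(0.65) − (-0.15)(-0.30) = 0.6050
  C_12 = −[(-0.30)(0.65) − (-0.15)(0.00)] = 0.1950
  C_13 = (-0.30)(-0.30) − (1.00)(0.00) = 0.0900
  C_21 = −[(-0.35)(0.65) − (-0.25)(-0.30)] = 0.3025
  C_22 = (0.55)(0.65) − (-0.25)(0.00) = 0.3575
  C_23 = −[(0.55)(-0.30) − (-0.35)(0.00)] = 0.1650
  C_31 = (-0.35)(-0.15) − (-0.25)(1.00) = 0.3025
  C_32 = −[(0.55)(-0.15) − (-0.25)(-0.30)] = 0.1575
  C_33 = (0.55)(1.00) − (-0.35)(-0.30) = 0.4450
det(I−A) = Σ_j (I−A)_1j·C_1j = (0.55)(0.6050) + (-0.35)(0.1950) + (-0.25)(0.0900) = 0.2420
adj(I−A) = Cᵀ =
  [ 0.6050   0.3025   0.3025]
  [ 0.1950   0.3575   0.1575]
  [ 0.0900   0.1650   0.4450]
(I − A)⁻¹ = adj(I−A) / det(I−A) ≈
  [   2.50000     1.25000     1.25000]
  [   0.80579     1.47727     0.65083]
  [   0.37190     0.68182     1.83884]
The output multiplier for sector j is the column-j sum of the Leontief inverse (I − A)⁻¹ = adj(I−A) / det(I−A).
Column 3 of adj(I−A): (0.3025, 0.1575, 0.4450); det(I−A) = 0.2420.
m_3 = (0.3025 + 0.1575 + 0.4450) / 0.2420 = 0.905 / 0.2420 ≈ 3.7397.

m_3 = 3.7397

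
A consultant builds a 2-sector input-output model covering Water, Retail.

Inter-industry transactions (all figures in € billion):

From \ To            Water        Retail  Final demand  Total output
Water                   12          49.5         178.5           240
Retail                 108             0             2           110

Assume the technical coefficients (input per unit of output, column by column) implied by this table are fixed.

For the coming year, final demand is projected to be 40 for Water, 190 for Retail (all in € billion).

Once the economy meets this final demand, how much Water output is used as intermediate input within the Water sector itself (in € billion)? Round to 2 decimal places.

z_WW = 8.39

Technical coefficients a_ij = z_ij / X_j:
  a_WW = 12/240 = 0.05, a_RW = 108/240 = 0.45
  a_WR = 49.5/110 = 0.45, a_RR = 0/110 = 0.00
I − A =
  [   0.95    -0.45]
  [  -0.45     1.00]
det(I−A) = (0.95)(1.00) − (-0.45)(-0.45) = 0.7475
adj(I−A) = [[1.00, 0.45], [0.45, 0.95]]
(I − A)⁻¹ = adj(I−A) / det(I−A) ≈
  [   1.3378     0.6020]
  [   0.6020     1.2709]
First solve x = (I − A)⁻¹ d = adj(I−A)·d / det(I−A); in particular x_W = (1.00·40 + 0.45·190) / 0.7475 = 125.50 / 0.7475 ≈ 167.8930.
Intermediate flow from W to W: z_WW = a_WW · x_W = 0.05 × 125.50 / 0.7475 = 6.275 / 0.7475 ≈ 8.39.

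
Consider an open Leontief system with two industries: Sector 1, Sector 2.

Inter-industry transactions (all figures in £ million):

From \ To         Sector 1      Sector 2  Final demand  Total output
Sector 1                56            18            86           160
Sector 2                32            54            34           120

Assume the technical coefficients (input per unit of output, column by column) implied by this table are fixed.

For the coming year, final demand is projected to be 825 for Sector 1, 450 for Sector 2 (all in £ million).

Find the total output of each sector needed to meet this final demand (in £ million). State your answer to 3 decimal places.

Technical coefficients a_ij = z_ij / X_j:
  a_11 = 56/160 = 0.35, a_21 = 32/160 = 0.20
  a_12 = 18/120 = 0.15, a_22 = 54/120 = 0.45
I − A =
  [   0.65    -0.15]
  [  -0.20     0.55]
det(I−A) = (0.65)(0.55) − (-0.15)(-0.20) = 0.3275
adj(I−A) = [[0.55, 0.15], [0.20, 0.65]]
(I − A)⁻¹ = adj(I−A) / det(I−A) ≈
  [   1.6794     0.4580]
  [   0.6107     1.9847]
x = (I − A)⁻¹ d = adj(I−A)·d / det(I−A), with det(I−A) = 0.3275:
  x_1 = (0.55·825 + 0.15·450) / 0.3275 = 521.25 / 0.3275 ≈ 1591.603
  x_2 = (0.20·825 + 0.65·450) / 0.3275 = 457.50 / 0.3275 ≈ 1396.947

x_1 = 1591.603, x_2 = 1396.947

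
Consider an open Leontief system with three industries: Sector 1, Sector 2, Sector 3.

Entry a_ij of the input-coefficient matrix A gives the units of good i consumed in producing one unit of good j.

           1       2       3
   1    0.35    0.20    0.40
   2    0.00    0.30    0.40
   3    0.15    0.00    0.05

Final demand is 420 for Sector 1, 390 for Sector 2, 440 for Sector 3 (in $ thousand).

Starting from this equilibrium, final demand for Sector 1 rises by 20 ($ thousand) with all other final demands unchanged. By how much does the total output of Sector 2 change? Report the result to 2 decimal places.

I − A =
  [   0.65    -0.20    -0.40]
  [   0.00     0.70    -0.40]
  [  -0.15     0.00     0.95]
Cofactors of I−A, C_ij = (−1)^(i+j)·(minor ij) (rows/columns in the sector order above):
  C_11 = (0.70)(0.95) − (-0.40)(0.00) = 0.6650
  C_12 = −[(0.00)(0.95) − (-0.40)(-0.15)] = 0.0600
  C_13 = (0.00)(0.00) − (0.70)(-0.15) = 0.1050
  C_21 = −[(-0.20)(0.95) − (-0.40)(0.00)] = 0.1900
  C_22 = (0.65)(0.95) − (-0.40)(-0.15) = 0.5575
  C_23 = −[(0.65)(0.00) − (-0.20)(-0.15)] = 0.0300
  C_31 = (-0.20)(-0.40) − (-0.40)(0.70) = 0.3600
  C_32 = −[(0.65)(-0.40) − (-0.40)(0.00)] = 0.2600
  C_33 = (0.65)(0.70) − (-0.20)(0.00) = 0.4550
det(I−A) = Σ_j (I−A)_1j·C_1j = (0.65)(0.6650) + (-0.20)(0.0600) + (-0.40)(0.1050) = 0.37825
adj(I−A) = Cᵀ =
  [ 0.6650   0.1900   0.3600]
  [ 0.0600   0.5575   0.2600]
  [ 0.1050   0.0300   0.4550]
(I − A)⁻¹ = adj(I−A) / det(I−A) ≈
  [   1.7581     0.5023     0.9518]
  [   0.1586     1.4739     0.6874]
  [   0.2776     0.0793     1.2029]
Δx = (I − A)⁻¹ Δd with Δd having +20 in the Sector 1 component and 0 elsewhere.
So Δx_2 = L_21 · (+20), where L_21 = adj(I−A)_21 / det(I−A) = 0.0600 / 0.37825.
Δx_2 = 0.0600 × (+20) / 0.37825 = 1.20 / 0.37825 ≈ 3.17.

Δx_2 = 3.17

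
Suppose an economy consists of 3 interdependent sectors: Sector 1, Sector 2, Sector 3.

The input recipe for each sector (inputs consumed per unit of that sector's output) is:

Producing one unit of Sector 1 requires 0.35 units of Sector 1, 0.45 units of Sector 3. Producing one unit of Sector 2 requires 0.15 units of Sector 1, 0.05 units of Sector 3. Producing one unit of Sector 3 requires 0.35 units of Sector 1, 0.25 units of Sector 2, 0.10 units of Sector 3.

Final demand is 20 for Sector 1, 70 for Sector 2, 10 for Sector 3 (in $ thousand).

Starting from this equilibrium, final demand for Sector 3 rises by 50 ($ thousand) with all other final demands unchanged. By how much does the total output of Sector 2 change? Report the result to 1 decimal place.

I − A =
  [   0.65    -0.15    -0.35]
  [   0.00     1.00    -0.25]
  [  -0.45    -0.05     0.90]
Cofactors of I−A, C_ij = (−1)^(i+j)·(minor ij) (rows/columns in the sector order above):
  C_11 = (1.00)(0.90) − (-0.25)(-0.05) = 0.8875
  C_12 = −[(0.00)(0.90) − (-0.25)(-0.45)] = 0.1125
  C_13 = (0.00)(-0.05) − (1.00)(-0.45) = 0.4500
  C_21 = −[(-0.15)(0.90) − (-0.35)(-0.05)] = 0.1525
  C_22 = (0.65)(0.90) − (-0.35)(-0.45) = 0.4275
  C_23 = −[(0.65)(-0.05) − (-0.15)(-0.45)] = 0.1000
  C_31 = (-0.15)(-0.25) − (-0.35)(1.00) = 0.3875
  C_32 = −[(0.65)(-0.25) − (-0.35)(0.00)] = 0.1625
  C_33 = (0.65)(1.00) − (-0.15)(0.00) = 0.6500
det(I−A) = Σ_j (I−A)_1j·C_1j = (0.65)(0.8875) + (-0.15)(0.1125) + (-0.35)(0.4500) = 0.4025
adj(I−A) = Cᵀ =
  [ 0.8875   0.1525   0.3875]
  [ 0.1125   0.4275   0.1625]
  [ 0.4500   0.1000   0.6500]
(I − A)⁻¹ = adj(I−A) / det(I−A) ≈
  [   2.2050     0.3789     0.9627]
  [   0.2795     1.0621     0.4037]
  [   1.1180     0.2484     1.6149]
Δx = (I − A)⁻¹ Δd with Δd having +50 in the Sector 3 component and 0 elsewhere.
So Δx_2 = L_23 · (+50), where L_23 = adj(I−A)_23 / det(I−A) = 0.1625 / 0.4025.
Δx_2 = 0.1625 × (+50) / 0.4025 = 8.125 / 0.4025 ≈ 20.2.

Δx_2 = 20.2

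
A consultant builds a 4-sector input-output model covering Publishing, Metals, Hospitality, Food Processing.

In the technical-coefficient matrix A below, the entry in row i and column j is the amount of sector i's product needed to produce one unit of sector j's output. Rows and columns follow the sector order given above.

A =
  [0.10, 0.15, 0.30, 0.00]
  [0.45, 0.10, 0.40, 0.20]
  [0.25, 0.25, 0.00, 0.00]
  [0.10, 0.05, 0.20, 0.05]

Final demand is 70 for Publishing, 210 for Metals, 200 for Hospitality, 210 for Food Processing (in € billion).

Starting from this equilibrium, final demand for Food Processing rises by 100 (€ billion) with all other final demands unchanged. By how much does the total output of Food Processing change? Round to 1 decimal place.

Δx_4 = 110.3

I − A =
  [   0.90    -0.15    -0.30     0.00]
  [  -0.45     0.90    -0.40    -0.20]
  [  -0.25    -0.25     1.00     0.00]
  [  -0.10    -0.05    -0.20     0.95]
Compute the cofactors C_ij = (−1)^(i+j)·(3×3 minor ij) of I−A; the adjugate is their transpose:
adj(I−A) = Cᵀ =
  [ 0.740000   0.213750   0.316500   0.045000]
  [ 0.552500   0.783750   0.512250   0.165000]
  [ 0.323125   0.249375   0.693375   0.052500]
  [ 0.175000   0.116250   0.206250   0.536250]
det(I−A) = Σ_j (I−A)_1j·C_1j = (0.90)(0.740000) + (-0.15)(0.552500) + (-0.30)(0.323125) + (0.00)(0.175000) = 0.4861875
(I − A)⁻¹ = adj(I−A) / det(I−A) ≈
  [   1.5220     0.4396     0.6510     0.0926]
  [   1.1364     1.6120     1.0536     0.3394]
  [   0.6646     0.5129     1.4261     0.1080]
  [   0.3599     0.2391     0.4242     1.1030]
Δx = (I − A)⁻¹ Δd with Δd having +100 in the Food Processing component and 0 elsewhere.
So Δx_4 = L_44 · (+100), where L_44 = adj(I−A)_44 / det(I−A) = 0.536250 / 0.4861875.
Δx_4 = 0.536250 × (+100) / 0.4861875 = 53.625 / 0.4861875 ≈ 110.3.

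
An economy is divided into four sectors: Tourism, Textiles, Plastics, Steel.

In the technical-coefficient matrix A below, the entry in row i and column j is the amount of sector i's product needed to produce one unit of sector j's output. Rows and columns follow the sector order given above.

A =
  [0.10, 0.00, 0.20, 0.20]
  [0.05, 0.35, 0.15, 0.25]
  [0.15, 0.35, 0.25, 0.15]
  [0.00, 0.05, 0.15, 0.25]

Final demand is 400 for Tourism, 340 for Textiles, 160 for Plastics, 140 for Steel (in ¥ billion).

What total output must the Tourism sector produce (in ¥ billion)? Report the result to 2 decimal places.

x_1 = 737.20

I − A =
  [   0.90     0.00    -0.20    -0.20]
  [  -0.05     0.65    -0.15    -0.25]
  [  -0.15    -0.35     0.75    -0.15]
  [   0.00    -0.05    -0.15     0.75]
Compute the cofactors C_ij = (−1)^(i+j)·(3×3 minor ij) of I−A; the adjugate is their transpose:
adj(I−A) = Cᵀ =
  [ 0.28800   0.07200   0.11600   0.12400]
  [ 0.04950   0.45900   0.14400   0.19500]
  [ 0.08475   0.24450   0.42700   0.18950]
  [ 0.02025   0.07950   0.09500   0.36850]
det(I−A) = Σ_j (I−A)_1j·C_1j = (0.90)(0.28800) + (0.00)(0.04950) + (-0.20)(0.08475) + (-0.20)(0.02025) = 0.2382
(I − A)⁻¹ = adj(I−A) / det(I−A) ≈
  [   1.2091     0.3023     0.4870     0.5206]
  [   0.2078     1.9270     0.6045     0.8186]
  [   0.3558     1.0264     1.7926     0.7955]
  [   0.0850     0.3338     0.3988     1.5470]
x = (I − A)⁻¹ d = adj(I−A)·d / det(I−A), with det(I−A) = 0.2382:
  x_1 = (0.28800·400 + 0.07200·340 + 0.11600·160 + 0.12400·140) / 0.2382 = 175.60 / 0.2382 ≈ 737.20
  x_2 = (0.04950·400 + 0.45900·340 + 0.14400·160 + 0.19500·140) / 0.2382 = 226.20 / 0.2382 ≈ 949.62
  x_3 = (0.08475·400 + 0.24450·340 + 0.42700·160 + 0.18950·140) / 0.2382 = 211.88 / 0.2382 ≈ 889.50
  x_4 = (0.02025·400 + 0.07950·340 + 0.09500·160 + 0.36850·140) / 0.2382 = 101.92 / 0.2382 ≈ 427.88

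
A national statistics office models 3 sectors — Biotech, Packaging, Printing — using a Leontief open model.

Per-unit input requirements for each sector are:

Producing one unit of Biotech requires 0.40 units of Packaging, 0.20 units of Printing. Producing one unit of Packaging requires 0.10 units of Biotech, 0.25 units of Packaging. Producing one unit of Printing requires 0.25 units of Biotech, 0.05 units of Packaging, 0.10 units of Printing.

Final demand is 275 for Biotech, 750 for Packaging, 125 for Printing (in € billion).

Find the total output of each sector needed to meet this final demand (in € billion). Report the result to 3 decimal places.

x_1 = 461.595, x_2 = 1262.281, x_3 = 241.465

I − A =
  [   1.00    -0.10    -0.25]
  [  -0.40     0.75    -0.05]
  [  -0.20     0.00     0.90]
Cofactors of I−A, C_ij = (−1)^(i+j)·(minor ij) (rows/columns in the sector order above):
  C_11 = (0.75)(0.90) − (-0.05)(0.00) = 0.6750
  C_12 = −[(-0.40)(0.90) − (-0.05)(-0.20)] = 0.3700
  C_13 = (-0.40)(0.00) − (0.75)(-0.20) = 0.1500
  C_21 = −[(-0.10)(0.90) − (-0.25)(0.00)] = 0.0900
  C_22 = (1.00)(0.90) − (-0.25)(-0.20) = 0.8500
  C_23 = −[(1.00)(0.00) − (-0.10)(-0.20)] = 0.0200
  C_31 = (-0.10)(-0.05) − (-0.25)(0.75) = 0.1925
  C_32 = −[(1.00)(-0.05) − (-0.25)(-0.40)] = 0.1500
  C_33 = (1.00)(0.75) − (-0.10)(-0.40) = 0.7100
det(I−A) = Σ_j (I−A)_1j·C_1j = (1.00)(0.6750) + (-0.10)(0.3700) + (-0.25)(0.1500) = 0.6005
adj(I−A) = Cᵀ =
  [ 0.6750   0.0900   0.1925]
  [ 0.3700   0.8500   0.1500]
  [ 0.1500   0.0200   0.7100]
(I − A)⁻¹ = adj(I−A) / det(I−A) ≈
  [   1.1241     0.1499     0.3206]
  [   0.6162     1.4155     0.2498]
  [   0.2498     0.0333     1.1823]
x = (I − A)⁻¹ d = adj(I−A)·d / det(I−A), with det(I−A) = 0.6005:
  x_1 = (0.6750·275 + 0.0900·750 + 0.1925·125) / 0.6005 = 277.1875 / 0.6005 ≈ 461.595
  x_2 = (0.3700·275 + 0.8500·750 + 0.1500·125) / 0.6005 = 758.00 / 0.6005 ≈ 1262.281
  x_3 = (0.1500·275 + 0.0200·750 + 0.7100·125) / 0.6005 = 145.00 / 0.6005 ≈ 241.465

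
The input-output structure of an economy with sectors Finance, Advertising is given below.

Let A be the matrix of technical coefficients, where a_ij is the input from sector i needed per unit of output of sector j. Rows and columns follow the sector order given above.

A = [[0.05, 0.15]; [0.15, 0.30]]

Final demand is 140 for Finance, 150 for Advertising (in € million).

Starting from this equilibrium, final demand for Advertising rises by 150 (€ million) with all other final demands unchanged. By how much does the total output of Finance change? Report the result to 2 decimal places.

I − A =
  [   0.95    -0.15]
  [  -0.15     0.70]
det(I−A) = (0.95)(0.70) − (-0.15)(-0.15) = 0.6425
adj(I−A) = [[0.70, 0.15], [0.15, 0.95]]
(I − A)⁻¹ = adj(I−A) / det(I−A) ≈
  [   1.0895     0.2335]
  [   0.2335     1.4786]
Δx = (I − A)⁻¹ Δd with Δd having +150 in the Advertising component and 0 elsewhere.
So Δx_F = L_FA · (+150), where L_FA = adj(I−A)_FA / det(I−A) = 0.15 / 0.6425.
Δx_F = 0.15 × (+150) / 0.6425 = 22.50 / 0.6425 ≈ 35.02.

Δx_F = 35.02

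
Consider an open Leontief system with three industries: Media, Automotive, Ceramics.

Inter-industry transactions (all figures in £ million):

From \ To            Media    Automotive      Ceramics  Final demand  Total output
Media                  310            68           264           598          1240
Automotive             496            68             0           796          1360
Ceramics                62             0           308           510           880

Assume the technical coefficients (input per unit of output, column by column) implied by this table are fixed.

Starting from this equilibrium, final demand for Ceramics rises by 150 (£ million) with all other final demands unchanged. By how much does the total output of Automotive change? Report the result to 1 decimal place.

Δx_2 = 41.3

Technical coefficients a_ij = z_ij / X_j:
  a_11 = 310/1240 = 0.25, a_21 = 496/1240 = 0.40, a_31 = 62/1240 = 0.05
  a_12 = 68/1360 = 0.05, a_22 = 68/1360 = 0.05, a_32 = 0/1360 = 0.00
  a_13 = 264/880 = 0.30, a_23 = 0/880 = 0.00, a_33 = 308/880 = 0.35
I − A =
  [   0.75    -0.05    -0.30]
  [  -0.40     0.95     0.00]
  [  -0.05     0.00     0.65]
Cofactors of I−A, C_ij = (−1)^(i+j)·(minor ij) (rows/columns in the sector order above):
  C_11 = (0.95)(0.65) − (0.00)(0.00) = 0.6175
  C_12 = −[(-0.40)(0.65) − (0.00)(-0.05)] = 0.2600
  C_13 = (-0.40)(0.00) − (0.95)(-0.05) = 0.0475
  C_21 = −[(-0.05)(0.65) − (-0.30)(0.00)] = 0.0325
  C_22 = (0.75)(0.65) − (-0.30)(-0.05) = 0.4725
  C_23 = −[(0.75)(0.00) − (-0.05)(-0.05)] = 0.0025
  C_31 = (-0.05)(0.00) − (-0.30)(0.95) = 0.2850
  C_32 = −[(0.75)(0.00) − (-0.30)(-0.40)] = 0.1200
  C_33 = (0.75)(0.95) − (-0.05)(-0.40) = 0.6925
det(I−A) = Σ_j (I−A)_1j·C_1j = (0.75)(0.6175) + (-0.05)(0.2600) + (-0.30)(0.0475) = 0.435875
adj(I−A) = Cᵀ =
  [ 0.6175   0.0325   0.2850]
  [ 0.2600   0.4725   0.1200]
  [ 0.0475   0.0025   0.6925]
(I − A)⁻¹ = adj(I−A) / det(I−A) ≈
  [   1.4167     0.0746     0.6539]
  [   0.5965     1.0840     0.2753]
  [   0.1090     0.0057     1.5888]
Δx = (I − A)⁻¹ Δd with Δd having +150 in the Ceramics component and 0 elsewhere.
So Δx_2 = L_23 · (+150), where L_23 = adj(I−A)_23 / det(I−A) = 0.1200 / 0.435875.
Δx_2 = 0.1200 × (+150) / 0.435875 = 18.00 / 0.435875 ≈ 41.3.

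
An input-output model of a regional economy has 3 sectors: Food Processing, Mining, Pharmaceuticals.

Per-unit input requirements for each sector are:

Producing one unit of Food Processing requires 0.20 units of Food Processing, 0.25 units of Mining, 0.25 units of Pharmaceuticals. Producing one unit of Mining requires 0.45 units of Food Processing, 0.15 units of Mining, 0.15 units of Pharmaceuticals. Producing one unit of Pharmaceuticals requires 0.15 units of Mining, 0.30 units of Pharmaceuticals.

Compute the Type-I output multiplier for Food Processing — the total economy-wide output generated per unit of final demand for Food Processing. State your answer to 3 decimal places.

m_F = 2.856

I − A =
  [   0.80    -0.45     0.00]
  [  -0.25     0.85    -0.15]
  [  -0.25    -0.15     0.70]
Cofactors of I−A, C_ij = (−1)^(i+j)·(minor ij) (rows/columns in the sector order above):
  C_11 = (0.85)(0.70) − (-0.15)(-0.15) = 0.5725
  C_12 = −[(-0.25)(0.70) − (-0.15)(-0.25)] = 0.2125
  C_13 = (-0.25)(-0.15) − (0.85)(-0.25) = 0.2500
  C_21 = −[(-0.45)(0.70) − (0.00)(-0.15)] = 0.3150
  C_22 = (0.80)(0.70) − (0.00)(-0.25) = 0.5600
  C_23 = −[(0.80)(-0.15) − (-0.45)(-0.25)] = 0.2325
  C_31 = (-0.45)(-0.15) − (0.00)(0.85) = 0.0675
  C_32 = −[(0.80)(-0.15) − (0.00)(-0.25)] = 0.1200
  C_33 = (0.80)(0.85) − (-0.45)(-0.25) = 0.5675
det(I−A) = Σ_j (I−A)_1j·C_1j = (0.80)(0.5725) + (-0.45)(0.2125) + (0.00)(0.2500) = 0.362375
adj(I−A) = Cᵀ =
  [ 0.5725   0.3150   0.0675]
  [ 0.2125   0.5600   0.1200]
  [ 0.2500   0.2325   0.5675]
(I − A)⁻¹ = adj(I−A) / det(I−A) ≈
  [   1.5799     0.8693     0.1863]
  [   0.5864     1.5454     0.3311]
  [   0.6899     0.6416     1.5661]
The output multiplier for sector j is the column-j sum of the Leontief inverse (I − A)⁻¹ = adj(I−A) / det(I−A).
Column F of adj(I−A): (0.5725, 0.2125, 0.2500); det(I−A) = 0.362375.
m_F = (0.5725 + 0.2125 + 0.2500) / 0.362375 = 1.035 / 0.362375 ≈ 2.856.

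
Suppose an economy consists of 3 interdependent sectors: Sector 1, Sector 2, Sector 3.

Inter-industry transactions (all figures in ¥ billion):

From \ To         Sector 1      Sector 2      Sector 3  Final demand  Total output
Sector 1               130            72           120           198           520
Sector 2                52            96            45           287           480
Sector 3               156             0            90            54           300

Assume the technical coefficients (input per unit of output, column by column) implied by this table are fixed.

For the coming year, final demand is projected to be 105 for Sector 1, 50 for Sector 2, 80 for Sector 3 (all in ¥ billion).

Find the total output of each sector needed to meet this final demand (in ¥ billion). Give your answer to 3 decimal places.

Technical coefficients a_ij = z_ij / X_j:
  a_11 = 130/520 = 0.25, a_21 = 52/520 = 0.10, a_31 = 156/520 = 0.30
  a_12 = 72/480 = 0.15, a_22 = 96/480 = 0.20, a_32 = 0/480 = 0.00
  a_13 = 120/300 = 0.40, a_23 = 45/300 = 0.15, a_33 = 90/300 = 0.30
I − A =
  [   0.75    -0.15    -0.40]
  [  -0.10     0.80    -0.15]
  [  -0.30     0.00     0.70]
Cofactors of I−A, C_ij = (−1)^(i+j)·(minor ij) (rows/columns in the sector order above):
  C_11 = (0.80)(0.70) − (-0.15)(0.00) = 0.5600
  C_12 = −[(-0.10)(0.70) − (-0.15)(-0.30)] = 0.1150
  C_13 = (-0.10)(0.00) − (0.80)(-0.30) = 0.2400
  C_21 = −[(-0.15)(0.70) − (-0.40)(0.00)] = 0.1050
  C_22 = (0.75)(0.70) − (-0.40)(-0.30) = 0.4050
  C_23 = −[(0.75)(0.00) − (-0.15)(-0.30)] = 0.0450
  C_31 = (-0.15)(-0.15) − (-0.40)(0.80) = 0.3425
  C_32 = −[(0.75)(-0.15) − (-0.40)(-0.10)] = 0.1525
  C_33 = (0.75)(0.80) − (-0.15)(-0.10) = 0.5850
det(I−A) = Σ_j (I−A)_1j·C_1j = (0.75)(0.5600) + (-0.15)(0.1150) + (-0.40)(0.2400) = 0.30675
adj(I−A) = Cᵀ =
  [ 0.5600   0.1050   0.3425]
  [ 0.1150   0.4050   0.1525]
  [ 0.2400   0.0450   0.5850]
(I − A)⁻¹ = adj(I−A) / det(I−A) ≈
  [   1.8256     0.3423     1.1165]
  [   0.3749     1.3203     0.4971]
  [   0.7824     0.1467     1.9071]
x = (I − A)⁻¹ d = adj(I−A)·d / det(I−A), with det(I−A) = 0.30675:
  x_1 = (0.5600·105 + 0.1050·50 + 0.3425·80) / 0.30675 = 91.45 / 0.30675 ≈ 298.126
  x_2 = (0.1150·105 + 0.4050·50 + 0.1525·80) / 0.30675 = 44.525 / 0.30675 ≈ 145.151
  x_3 = (0.2400·105 + 0.0450·50 + 0.5850·80) / 0.30675 = 74.25 / 0.30675 ≈ 242.054

x_1 = 298.126, x_2 = 145.151, x_3 = 242.054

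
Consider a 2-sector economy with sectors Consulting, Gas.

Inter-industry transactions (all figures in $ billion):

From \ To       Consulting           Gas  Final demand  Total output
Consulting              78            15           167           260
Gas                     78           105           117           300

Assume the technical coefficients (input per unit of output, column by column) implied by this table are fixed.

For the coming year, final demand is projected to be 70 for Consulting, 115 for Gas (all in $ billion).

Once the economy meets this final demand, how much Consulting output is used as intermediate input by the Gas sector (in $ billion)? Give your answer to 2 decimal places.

Technical coefficients a_ij = z_ij / X_j:
  a_11 = 78/260 = 0.30, a_21 = 78/260 = 0.30
  a_12 = 15/300 = 0.05, a_22 = 105/300 = 0.35
I − A =
  [   0.70    -0.05]
  [  -0.30     0.65]
det(I−A) = (0.70)(0.65) − (-0.05)(-0.30) = 0.4400
adj(I−A) = [[0.65, 0.05], [0.30, 0.70]]
(I − A)⁻¹ = adj(I−A) / det(I−A) ≈
  [   1.4773     0.1136]
  [   0.6818     1.5909]
First solve x = (I − A)⁻¹ d = adj(I−A)·d / det(I−A); in particular x_2 = (0.30·70 + 0.70·115) / 0.4400 = 101.50 / 0.4400 ≈ 230.6818.
Intermediate flow from 1 to 2: z_12 = a_12 · x_2 = 0.05 × 101.50 / 0.4400 = 5.075 / 0.4400 ≈ 11.53.

z_12 = 11.53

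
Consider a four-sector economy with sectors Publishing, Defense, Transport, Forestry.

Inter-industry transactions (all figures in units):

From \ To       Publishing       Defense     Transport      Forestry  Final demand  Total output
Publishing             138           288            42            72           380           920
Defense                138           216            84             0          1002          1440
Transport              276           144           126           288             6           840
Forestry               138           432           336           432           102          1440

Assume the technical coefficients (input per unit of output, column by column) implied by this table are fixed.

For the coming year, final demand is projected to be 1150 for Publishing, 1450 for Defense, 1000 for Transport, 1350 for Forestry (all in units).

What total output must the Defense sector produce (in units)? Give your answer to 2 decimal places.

x_D = 2585.85

Technical coefficients a_ij = z_ij / X_j:
  a_PP = 138/920 = 0.15, a_DP = 138/920 = 0.15, a_TP = 276/920 = 0.30, a_FP = 138/920 = 0.15
  a_PD = 288/1440 = 0.20, a_DD = 216/1440 = 0.15, a_TD = 144/1440 = 0.10, a_FD = 432/1440 = 0.30
  a_PT = 42/840 = 0.05, a_DT = 84/840 = 0.10, a_TT = 126/840 = 0.15, a_FT = 336/840 = 0.40
  a_PF = 72/1440 = 0.05, a_DF = 0/1440 = 0.00, a_TF = 288/1440 = 0.20, a_FF = 432/1440 = 0.30
I − A =
  [   0.85    -0.20    -0.05    -0.05]
  [  -0.15     0.85    -0.10     0.00]
  [  -0.30    -0.10     0.85    -0.20]
  [  -0.15    -0.30    -0.40     0.70]
Compute the cofactors C_ij = (−1)^(i+j)·(3×3 minor ij) of I−A; the adjugate is their transpose:
adj(I−A) = Cᵀ =
  [ 0.424750   0.124250   0.062250   0.048125]
  [ 0.101250   0.413375   0.067000   0.026375]
  [ 0.223500   0.162250   0.476125   0.152000]
  [ 0.262125   0.296500   0.314125   0.560625]
det(I−A) = Σ_j (I−A)_1j·C_1j = (0.85)(0.424750) + (-0.20)(0.101250) + (-0.05)(0.223500) + (-0.05)(0.262125) = 0.31650625
(I − A)⁻¹ = adj(I−A) / det(I−A) ≈
  [   1.3420     0.3926     0.1967     0.1521]
  [   0.3199     1.3061     0.2117     0.0833]
  [   0.7061     0.5126     1.5043     0.4802]
  [   0.8282     0.9368     0.9925     1.7713]
x = (I − A)⁻¹ d = adj(I−A)·d / det(I−A), with det(I−A) = 0.31650625:
  x_P = (0.424750·1150 + 0.124250·1450 + 0.062250·1000 + 0.048125·1350) / 0.31650625 = 795.84375 / 0.31650625 ≈ 2514.46
  x_D = (0.101250·1150 + 0.413375·1450 + 0.067000·1000 + 0.026375·1350) / 0.31650625 = 818.4375 / 0.31650625 ≈ 2585.85
  x_T = (0.223500·1150 + 0.162250·1450 + 0.476125·1000 + 0.152000·1350) / 0.31650625 = 1173.6125 / 0.31650625 ≈ 3708.02
  x_F = (0.262125·1150 + 0.296500·1450 + 0.314125·1000 + 0.560625·1350) / 0.31650625 = 1802.3375 / 0.31650625 ≈ 5694.48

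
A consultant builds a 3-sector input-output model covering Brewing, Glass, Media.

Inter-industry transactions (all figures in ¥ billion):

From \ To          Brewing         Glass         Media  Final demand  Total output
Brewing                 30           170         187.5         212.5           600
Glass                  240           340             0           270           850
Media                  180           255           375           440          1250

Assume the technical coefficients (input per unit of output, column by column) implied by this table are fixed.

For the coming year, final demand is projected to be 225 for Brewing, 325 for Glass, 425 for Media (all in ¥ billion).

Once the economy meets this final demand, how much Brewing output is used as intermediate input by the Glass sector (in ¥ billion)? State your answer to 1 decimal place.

Technical coefficients a_ij = z_ij / X_j:
  a_BB = 30/600 = 0.05, a_GB = 240/600 = 0.40, a_MB = 180/600 = 0.30
  a_BG = 170/850 = 0.20, a_GG = 340/850 = 0.40, a_MG = 255/850 = 0.30
  a_BM = 187.5/1250 = 0.15, a_GM = 0/1250 = 0.00, a_MM = 375/1250 = 0.30
I − A =
  [   0.95    -0.20    -0.15]
  [  -0.40     0.60     0.00]
  [  -0.30    -0.30     0.70]
Cofactors of I−A, C_ij = (−1)^(i+j)·(minor ij) (rows/columns in the sector order above):
  C_11 = (0.60)(0.70) − (0.00)(-0.30) = 0.4200
  C_12 = −[(-0.40)(0.70) − (0.00)(-0.30)] = 0.2800
  C_13 = (-0.40)(-0.30) − (0.60)(-0.30) = 0.3000
  C_21 = −[(-0.20)(0.70) − (-0.15)(-0.30)] = 0.1850
  C_22 = (0.95)(0.70) − (-0.15)(-0.30) = 0.6200
  C_23 = −[(0.95)(-0.30) − (-0.20)(-0.30)] = 0.3450
  C_31 = (-0.20)(0.00) − (-0.15)(0.60) = 0.0900
  C_32 = −[(0.95)(0.00) − (-0.15)(-0.40)] = 0.0600
  C_33 = (0.95)(0.60) − (-0.20)(-0.40) = 0.4900
det(I−A) = Σ_j (I−A)_1j·C_1j = (0.95)(0.4200) + (-0.20)(0.2800) + (-0.15)(0.3000) = 0.2980
adj(I−A) = Cᵀ =
  [ 0.4200   0.1850   0.0900]
  [ 0.2800   0.6200   0.0600]
  [ 0.3000   0.3450   0.4900]
(I − A)⁻¹ = adj(I−A) / det(I−A) ≈
  [   1.4094     0.6208     0.3020]
  [   0.9396     2.0805     0.2013]
  [   1.0067     1.1577     1.6443]
First solve x = (I − A)⁻¹ d = adj(I−A)·d / det(I−A); in particular x_G = (0.2800·225 + 0.6200·325 + 0.0600·425) / 0.2980 = 290.00 / 0.2980 ≈ 973.154.
Intermediate flow from B to G: z_BG = a_BG · x_G = 0.20 × 290.00 / 0.2980 = 58.00 / 0.2980 ≈ 194.6.

z_BG = 194.6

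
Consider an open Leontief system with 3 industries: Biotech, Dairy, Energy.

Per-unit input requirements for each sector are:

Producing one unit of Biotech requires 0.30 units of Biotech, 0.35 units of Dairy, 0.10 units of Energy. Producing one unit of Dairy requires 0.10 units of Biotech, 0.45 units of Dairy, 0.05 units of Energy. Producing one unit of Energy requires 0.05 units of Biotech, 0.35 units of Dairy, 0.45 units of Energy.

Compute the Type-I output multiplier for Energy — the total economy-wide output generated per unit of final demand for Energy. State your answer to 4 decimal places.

m_3 = 3.8989

I − A =
  [   0.70    -0.10    -0.05]
  [  -0.35     0.55    -0.35]
  [  -0.10    -0.05     0.55]
Cofactors of I−A, C_ij = (−1)^(i+j)·(minor ij) (rows/columns in the sector order above):
  C_11 = (0.55)(0.55) − (-0.35)(-0.05) = 0.2850
  C_12 = −[(-0.35)(0.55) − (-0.35)(-0.10)] = 0.2275
  C_13 = (-0.35)(-0.05) − (0.55)(-0.10) = 0.0725
  C_21 = −[(-0.10)(0.55) − (-0.05)(-0.05)] = 0.0575
  C_22 = (0.70)(0.55) − (-0.05)(-0.10) = 0.3800
  C_23 = −[(0.70)(-0.05) − (-0.10)(-0.10)] = 0.0450
  C_31 = (-0.10)(-0.35) − (-0.05)(0.55) = 0.0625
  C_32 = −[(0.70)(-0.35) − (-0.05)(-0.35)] = 0.2625
  C_33 = (0.70)(0.55) − (-0.10)(-0.35) = 0.3500
det(I−A) = Σ_j (I−A)_1j·C_1j = (0.70)(0.2850) + (-0.10)(0.2275) + (-0.05)(0.0725) = 0.173125
adj(I−A) = Cᵀ =
  [ 0.2850   0.0575   0.0625]
  [ 0.2275   0.3800   0.2625]
  [ 0.0725   0.0450   0.3500]
(I − A)⁻¹ = adj(I−A) / det(I−A) ≈
  [   1.64621     0.33213     0.36101]
  [   1.31408     2.19495     1.51625]
  [   0.41877     0.25993     2.02166]
The output multiplier for sector j is the column-j sum of the Leontief inverse (I − A)⁻¹ = adj(I−A) / det(I−A).
Column 3 of adj(I−A): (0.0625, 0.2625, 0.3500); det(I−A) = 0.173125.
m_3 = (0.0625 + 0.2625 + 0.3500) / 0.173125 = 0.675 / 0.173125 ≈ 3.8989.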